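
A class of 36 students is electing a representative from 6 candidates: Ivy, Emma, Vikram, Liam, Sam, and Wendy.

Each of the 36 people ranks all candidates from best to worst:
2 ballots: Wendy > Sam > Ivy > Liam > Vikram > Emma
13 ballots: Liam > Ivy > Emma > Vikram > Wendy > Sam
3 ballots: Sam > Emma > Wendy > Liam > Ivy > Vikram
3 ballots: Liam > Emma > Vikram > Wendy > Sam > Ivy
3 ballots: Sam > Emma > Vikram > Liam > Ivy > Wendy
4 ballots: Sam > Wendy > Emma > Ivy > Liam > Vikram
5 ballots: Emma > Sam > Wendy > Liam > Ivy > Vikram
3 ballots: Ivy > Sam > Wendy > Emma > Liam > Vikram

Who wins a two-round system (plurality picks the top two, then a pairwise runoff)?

Sam

Round 1 first-place votes: Ivy 3, Emma 5, Vikram 0, Liam 16, Sam 10, Wendy 2. Liam and Sam advance.
Runoff: Liam is ranked above Sam on 16 ballots, Sam above Liam on 20.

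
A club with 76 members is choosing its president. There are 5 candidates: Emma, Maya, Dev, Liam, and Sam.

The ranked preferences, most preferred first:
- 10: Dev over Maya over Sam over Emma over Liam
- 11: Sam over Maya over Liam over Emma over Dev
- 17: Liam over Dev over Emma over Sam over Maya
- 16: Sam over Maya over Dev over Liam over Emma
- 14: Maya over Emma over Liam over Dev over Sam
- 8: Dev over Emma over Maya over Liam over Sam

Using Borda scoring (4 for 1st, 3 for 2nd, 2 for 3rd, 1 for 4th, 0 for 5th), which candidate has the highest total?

Maya

Emma: 10×1 + 11×1 + 17×2 + 16×0 + 14×3 + 8×3 = 121
Maya: 10×3 + 11×3 + 17×0 + 16×3 + 14×4 + 8×2 = 183
Dev: 10×4 + 11×0 + 17×3 + 16×2 + 14×1 + 8×4 = 169
Liam: 10×0 + 11×2 + 17×4 + 16×1 + 14×2 + 8×1 = 142
Sam: 10×2 + 11×4 + 17×1 + 16×4 + 14×0 + 8×0 = 145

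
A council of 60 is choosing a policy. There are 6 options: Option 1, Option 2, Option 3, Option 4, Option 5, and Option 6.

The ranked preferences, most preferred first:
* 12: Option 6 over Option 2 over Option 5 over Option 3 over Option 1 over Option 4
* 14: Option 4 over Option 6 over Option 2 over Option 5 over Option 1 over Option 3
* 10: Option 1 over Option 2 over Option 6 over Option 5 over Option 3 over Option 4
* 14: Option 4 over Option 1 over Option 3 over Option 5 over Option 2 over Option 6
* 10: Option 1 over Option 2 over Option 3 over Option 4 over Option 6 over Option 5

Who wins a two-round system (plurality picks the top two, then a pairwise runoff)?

Option 1

Round 1 first-place votes: Option 1 20, Option 2 0, Option 3 0, Option 4 28, Option 5 0, Option 6 12. Option 4 and Option 1 advance.
Runoff: Option 4 is ranked above Option 1 on 28 ballots, Option 1 above Option 4 on 32.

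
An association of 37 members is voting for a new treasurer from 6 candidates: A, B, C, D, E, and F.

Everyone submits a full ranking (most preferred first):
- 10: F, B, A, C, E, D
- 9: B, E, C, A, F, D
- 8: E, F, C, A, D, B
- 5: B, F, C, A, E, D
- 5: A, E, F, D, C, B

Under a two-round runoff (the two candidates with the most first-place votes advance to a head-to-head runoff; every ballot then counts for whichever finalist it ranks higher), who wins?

F

Round 1 first-place votes: A 5, B 14, C 0, D 0, E 8, F 10. B and F advance.
Runoff: B is ranked above F on 14 ballots, F above B on 23.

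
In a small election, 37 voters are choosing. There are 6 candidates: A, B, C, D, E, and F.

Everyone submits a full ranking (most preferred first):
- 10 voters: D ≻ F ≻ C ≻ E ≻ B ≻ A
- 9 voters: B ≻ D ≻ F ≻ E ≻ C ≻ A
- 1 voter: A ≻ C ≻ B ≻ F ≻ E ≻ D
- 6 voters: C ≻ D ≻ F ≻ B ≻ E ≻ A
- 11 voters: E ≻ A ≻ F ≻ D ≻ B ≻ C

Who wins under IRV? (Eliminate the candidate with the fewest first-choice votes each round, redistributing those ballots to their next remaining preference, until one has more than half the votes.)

D

Round 1: A 1, B 9, C 6, D 10, E 11, F 0. F eliminated.
Round 2: A 1, B 9, C 6, D 10, E 11. A eliminated.
Round 3: B 9, C 7, D 10, E 11. C eliminated.
Round 4: B 10, D 16, E 11. B eliminated.
Round 5: D 25, E 12. D has a majority (≥19).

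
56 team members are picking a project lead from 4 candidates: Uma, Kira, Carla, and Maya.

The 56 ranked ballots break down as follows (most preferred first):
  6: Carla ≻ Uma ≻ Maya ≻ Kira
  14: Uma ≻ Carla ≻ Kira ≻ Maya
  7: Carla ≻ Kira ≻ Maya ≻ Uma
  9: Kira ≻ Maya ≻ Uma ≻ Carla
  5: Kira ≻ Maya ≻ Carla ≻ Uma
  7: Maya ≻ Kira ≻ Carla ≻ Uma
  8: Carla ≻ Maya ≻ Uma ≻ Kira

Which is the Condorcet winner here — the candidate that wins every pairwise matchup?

Carla vs Uma: 33–23
Carla vs Kira: 35–21
Carla vs Maya: 35–21
Carla beats every other candidate.

Carla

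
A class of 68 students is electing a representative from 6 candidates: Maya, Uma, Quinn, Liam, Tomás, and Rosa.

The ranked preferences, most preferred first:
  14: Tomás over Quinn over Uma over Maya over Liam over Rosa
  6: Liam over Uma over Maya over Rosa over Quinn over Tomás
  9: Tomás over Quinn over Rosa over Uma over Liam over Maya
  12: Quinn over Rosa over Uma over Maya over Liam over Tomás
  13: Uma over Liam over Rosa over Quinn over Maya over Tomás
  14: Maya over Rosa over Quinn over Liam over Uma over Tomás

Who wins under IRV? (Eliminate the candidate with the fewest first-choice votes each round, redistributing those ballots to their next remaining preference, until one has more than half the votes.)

Round 1: Maya 14, Uma 13, Quinn 12, Liam 6, Tomás 23, Rosa 0. Rosa eliminated.
Round 2: Maya 14, Uma 13, Quinn 12, Liam 6, Tomás 23. Liam eliminated.
Round 3: Maya 14, Uma 19, Quinn 12, Tomás 23. Quinn eliminated.
Round 4: Maya 14, Uma 31, Tomás 23. Maya eliminated.
Round 5: Uma 45, Tomás 23. Uma has a majority (≥35).

Uma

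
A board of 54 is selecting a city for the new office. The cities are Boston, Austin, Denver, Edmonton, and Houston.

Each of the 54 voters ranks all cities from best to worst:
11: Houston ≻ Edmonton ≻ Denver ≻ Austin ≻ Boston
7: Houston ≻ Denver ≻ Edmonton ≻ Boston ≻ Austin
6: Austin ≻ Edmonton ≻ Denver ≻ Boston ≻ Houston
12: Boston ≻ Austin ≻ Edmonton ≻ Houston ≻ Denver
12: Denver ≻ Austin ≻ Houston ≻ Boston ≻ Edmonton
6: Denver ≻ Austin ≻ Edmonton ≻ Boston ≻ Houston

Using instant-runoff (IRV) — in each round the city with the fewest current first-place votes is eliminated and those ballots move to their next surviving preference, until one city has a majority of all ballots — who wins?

Round 1: Boston 12, Austin 6, Denver 18, Edmonton 0, Houston 18. Edmonton eliminated.
Round 2: Boston 12, Austin 6, Denver 18, Houston 18. Austin eliminated.
Round 3: Boston 12, Denver 24, Houston 18. Boston eliminated.
Round 4: Denver 24, Houston 30. Houston has a majority (≥28).

Houston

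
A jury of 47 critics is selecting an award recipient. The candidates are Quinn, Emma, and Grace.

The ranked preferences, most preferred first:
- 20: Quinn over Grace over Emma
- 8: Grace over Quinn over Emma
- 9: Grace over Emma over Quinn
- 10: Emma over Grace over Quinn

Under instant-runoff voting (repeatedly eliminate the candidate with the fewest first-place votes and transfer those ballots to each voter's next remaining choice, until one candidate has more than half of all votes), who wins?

Grace

Round 1: Quinn 20, Emma 10, Grace 17. Emma eliminated.
Round 2: Quinn 20, Grace 27. Grace has a majority (≥24).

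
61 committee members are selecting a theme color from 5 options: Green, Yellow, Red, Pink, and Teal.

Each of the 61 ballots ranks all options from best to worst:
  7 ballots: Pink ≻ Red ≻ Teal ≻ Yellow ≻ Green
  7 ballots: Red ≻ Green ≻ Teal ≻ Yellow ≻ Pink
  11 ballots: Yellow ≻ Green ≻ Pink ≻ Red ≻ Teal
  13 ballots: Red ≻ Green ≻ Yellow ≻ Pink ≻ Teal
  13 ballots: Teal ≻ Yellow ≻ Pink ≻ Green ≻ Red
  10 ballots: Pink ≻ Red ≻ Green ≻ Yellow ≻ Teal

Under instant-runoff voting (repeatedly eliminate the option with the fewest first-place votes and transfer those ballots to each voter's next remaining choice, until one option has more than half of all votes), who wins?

Round 1: Green 0, Yellow 11, Red 20, Pink 17, Teal 13. Green eliminated.
Round 2: Yellow 11, Red 20, Pink 17, Teal 13. Yellow eliminated.
Round 3: Red 20, Pink 28, Teal 13. Teal eliminated.
Round 4: Red 20, Pink 41. Pink has a majority (≥31).

Pink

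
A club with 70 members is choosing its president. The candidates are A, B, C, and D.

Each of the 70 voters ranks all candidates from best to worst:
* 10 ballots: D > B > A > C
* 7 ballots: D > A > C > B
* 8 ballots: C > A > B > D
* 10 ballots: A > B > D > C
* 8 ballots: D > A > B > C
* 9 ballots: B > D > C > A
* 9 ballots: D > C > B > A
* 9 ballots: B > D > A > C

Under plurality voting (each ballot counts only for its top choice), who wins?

D

First-place votes: A 10, B 18, C 8, D 34.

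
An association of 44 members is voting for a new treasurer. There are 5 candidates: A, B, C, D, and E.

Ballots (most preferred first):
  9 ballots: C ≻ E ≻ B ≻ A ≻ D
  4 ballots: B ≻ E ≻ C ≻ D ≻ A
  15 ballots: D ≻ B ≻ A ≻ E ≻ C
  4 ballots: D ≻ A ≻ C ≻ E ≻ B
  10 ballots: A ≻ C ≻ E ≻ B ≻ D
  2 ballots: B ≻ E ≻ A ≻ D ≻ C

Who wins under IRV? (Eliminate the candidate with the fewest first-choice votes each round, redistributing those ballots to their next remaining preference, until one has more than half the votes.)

C

Round 1: A 10, B 6, C 9, D 19, E 0. E eliminated.
Round 2: A 10, B 6, C 9, D 19. B eliminated.
Round 3: A 12, C 13, D 19. A eliminated.
Round 4: C 23, D 21. C has a majority (≥23).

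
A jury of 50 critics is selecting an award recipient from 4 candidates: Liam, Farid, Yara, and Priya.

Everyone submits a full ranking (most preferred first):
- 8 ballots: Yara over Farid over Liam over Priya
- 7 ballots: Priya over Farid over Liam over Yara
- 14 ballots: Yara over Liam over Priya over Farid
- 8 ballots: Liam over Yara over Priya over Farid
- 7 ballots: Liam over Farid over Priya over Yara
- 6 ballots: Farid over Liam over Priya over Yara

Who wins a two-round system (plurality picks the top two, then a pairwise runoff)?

Round 1 first-place votes: Liam 15, Farid 6, Yara 22, Priya 7. Yara and Liam advance.
Runoff: Yara is ranked above Liam on 22 ballots, Liam above Yara on 28.

Liam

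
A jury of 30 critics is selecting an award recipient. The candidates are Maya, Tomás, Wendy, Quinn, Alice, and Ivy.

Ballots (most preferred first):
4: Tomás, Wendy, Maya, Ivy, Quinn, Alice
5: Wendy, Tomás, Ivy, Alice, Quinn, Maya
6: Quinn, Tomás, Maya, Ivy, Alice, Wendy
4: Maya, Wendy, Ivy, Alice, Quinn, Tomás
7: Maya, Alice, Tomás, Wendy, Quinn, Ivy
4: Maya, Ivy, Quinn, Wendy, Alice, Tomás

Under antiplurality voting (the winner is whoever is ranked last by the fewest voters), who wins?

Quinn

Last-place votes: Maya 5, Tomás 8, Wendy 6, Quinn 0, Alice 4, Ivy 7.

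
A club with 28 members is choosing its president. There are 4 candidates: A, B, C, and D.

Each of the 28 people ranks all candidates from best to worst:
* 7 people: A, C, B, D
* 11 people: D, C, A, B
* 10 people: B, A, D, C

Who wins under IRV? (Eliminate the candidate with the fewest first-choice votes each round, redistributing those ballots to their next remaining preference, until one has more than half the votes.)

Round 1: A 7, B 10, C 0, D 11. C eliminated.
Round 2: A 7, B 10, D 11. A eliminated.
Round 3: B 17, D 11. B has a majority (≥15).

B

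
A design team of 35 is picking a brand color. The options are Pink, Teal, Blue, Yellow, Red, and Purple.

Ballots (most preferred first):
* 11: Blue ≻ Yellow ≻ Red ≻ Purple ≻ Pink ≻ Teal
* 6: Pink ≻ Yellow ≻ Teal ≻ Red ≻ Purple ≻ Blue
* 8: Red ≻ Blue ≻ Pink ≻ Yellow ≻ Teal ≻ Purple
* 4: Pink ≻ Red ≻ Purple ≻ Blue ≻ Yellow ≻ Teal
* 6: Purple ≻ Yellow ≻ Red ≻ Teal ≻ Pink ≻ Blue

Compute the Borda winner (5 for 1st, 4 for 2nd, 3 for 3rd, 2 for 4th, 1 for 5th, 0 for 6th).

Pink: 11×1 + 6×5 + 8×3 + 4×5 + 6×1 = 91
Teal: 11×0 + 6×3 + 8×1 + 4×0 + 6×2 = 38
Blue: 11×5 + 6×0 + 8×4 + 4×2 + 6×0 = 95
Yellow: 11×4 + 6×4 + 8×2 + 4×1 + 6×4 = 112
Red: 11×3 + 6×2 + 8×5 + 4×4 + 6×3 = 119
Purple: 11×2 + 6×1 + 8×0 + 4×3 + 6×5 = 70

Red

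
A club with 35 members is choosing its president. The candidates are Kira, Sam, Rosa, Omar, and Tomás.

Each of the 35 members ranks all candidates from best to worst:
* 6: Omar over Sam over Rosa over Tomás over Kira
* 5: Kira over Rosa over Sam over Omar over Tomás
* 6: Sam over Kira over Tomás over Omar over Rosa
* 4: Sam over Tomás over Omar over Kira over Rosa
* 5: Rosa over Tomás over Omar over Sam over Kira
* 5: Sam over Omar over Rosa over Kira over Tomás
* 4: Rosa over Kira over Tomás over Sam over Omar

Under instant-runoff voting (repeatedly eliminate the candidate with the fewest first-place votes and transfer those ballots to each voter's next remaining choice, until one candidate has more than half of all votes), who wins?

Sam

Round 1: Kira 5, Sam 15, Rosa 9, Omar 6, Tomás 0. Tomás eliminated.
Round 2: Kira 5, Sam 15, Rosa 9, Omar 6. Kira eliminated.
Round 3: Sam 15, Rosa 14, Omar 6. Omar eliminated.
Round 4: Sam 21, Rosa 14. Sam has a majority (≥18).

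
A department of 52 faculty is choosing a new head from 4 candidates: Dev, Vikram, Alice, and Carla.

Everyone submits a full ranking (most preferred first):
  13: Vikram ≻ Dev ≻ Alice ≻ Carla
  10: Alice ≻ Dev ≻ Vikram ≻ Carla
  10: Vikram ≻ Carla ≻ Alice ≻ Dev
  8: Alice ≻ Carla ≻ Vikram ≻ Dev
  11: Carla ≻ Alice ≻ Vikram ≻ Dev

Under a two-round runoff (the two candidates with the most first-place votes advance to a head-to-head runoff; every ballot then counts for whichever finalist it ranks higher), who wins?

Round 1 first-place votes: Dev 0, Vikram 23, Alice 18, Carla 11. Vikram and Alice advance.
Runoff: Vikram is ranked above Alice on 23 ballots, Alice above Vikram on 29.

Alice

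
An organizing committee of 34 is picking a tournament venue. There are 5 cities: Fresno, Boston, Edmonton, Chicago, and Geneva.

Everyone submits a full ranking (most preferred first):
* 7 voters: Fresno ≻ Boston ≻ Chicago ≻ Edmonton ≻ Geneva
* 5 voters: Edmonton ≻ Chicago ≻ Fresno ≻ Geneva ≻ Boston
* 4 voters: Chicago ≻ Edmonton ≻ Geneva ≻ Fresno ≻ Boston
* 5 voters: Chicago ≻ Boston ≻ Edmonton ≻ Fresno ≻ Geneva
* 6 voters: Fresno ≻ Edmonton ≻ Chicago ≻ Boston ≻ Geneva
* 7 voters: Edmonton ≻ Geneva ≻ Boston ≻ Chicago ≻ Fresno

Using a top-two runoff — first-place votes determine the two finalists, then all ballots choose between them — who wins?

Edmonton

Round 1 first-place votes: Fresno 13, Boston 0, Edmonton 12, Chicago 9, Geneva 0. Fresno and Edmonton advance.
Runoff: Fresno is ranked above Edmonton on 13 ballots, Edmonton above Fresno on 21.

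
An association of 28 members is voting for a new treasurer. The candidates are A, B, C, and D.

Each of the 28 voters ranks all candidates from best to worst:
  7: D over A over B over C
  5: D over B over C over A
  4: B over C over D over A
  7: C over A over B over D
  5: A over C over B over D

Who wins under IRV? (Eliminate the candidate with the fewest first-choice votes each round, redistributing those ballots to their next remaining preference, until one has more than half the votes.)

C

Round 1: A 5, B 4, C 7, D 12. B eliminated.
Round 2: A 5, C 11, D 12. A eliminated.
Round 3: C 16, D 12. C has a majority (≥15).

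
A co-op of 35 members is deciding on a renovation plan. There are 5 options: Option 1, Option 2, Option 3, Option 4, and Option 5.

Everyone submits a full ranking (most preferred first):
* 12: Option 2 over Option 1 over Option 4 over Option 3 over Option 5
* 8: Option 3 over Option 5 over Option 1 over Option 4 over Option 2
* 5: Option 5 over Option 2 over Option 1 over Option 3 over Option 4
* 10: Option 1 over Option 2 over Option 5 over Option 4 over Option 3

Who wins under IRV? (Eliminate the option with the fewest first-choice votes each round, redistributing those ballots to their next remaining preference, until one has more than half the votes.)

Round 1: Option 1 10, Option 2 12, Option 3 8, Option 4 0, Option 5 5. Option 4 eliminated.
Round 2: Option 1 10, Option 2 12, Option 3 8, Option 5 5. Option 5 eliminated.
Round 3: Option 1 10, Option 2 17, Option 3 8. Option 3 eliminated.
Round 4: Option 1 18, Option 2 17. Option 1 has a majority (≥18).

Option 1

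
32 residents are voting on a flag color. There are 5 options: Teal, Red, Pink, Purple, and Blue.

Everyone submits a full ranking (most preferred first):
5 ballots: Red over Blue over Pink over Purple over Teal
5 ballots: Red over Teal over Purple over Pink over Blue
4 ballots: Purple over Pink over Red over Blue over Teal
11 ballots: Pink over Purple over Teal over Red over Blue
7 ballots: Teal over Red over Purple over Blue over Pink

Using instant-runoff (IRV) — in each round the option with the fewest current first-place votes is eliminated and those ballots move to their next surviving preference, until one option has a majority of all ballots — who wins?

Red

Round 1: Teal 7, Red 10, Pink 11, Purple 4, Blue 0. Blue eliminated.
Round 2: Teal 7, Red 10, Pink 11, Purple 4. Purple eliminated.
Round 3: Teal 7, Red 10, Pink 15. Teal eliminated.
Round 4: Red 17, Pink 15. Red has a majority (≥17).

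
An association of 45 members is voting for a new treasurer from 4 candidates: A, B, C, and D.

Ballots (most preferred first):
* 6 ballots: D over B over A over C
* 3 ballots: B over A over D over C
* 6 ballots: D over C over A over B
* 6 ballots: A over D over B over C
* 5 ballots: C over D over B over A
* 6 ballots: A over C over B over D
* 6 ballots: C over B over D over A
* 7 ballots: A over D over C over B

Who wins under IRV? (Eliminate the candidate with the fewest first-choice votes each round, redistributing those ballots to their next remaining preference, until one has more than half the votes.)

Round 1: A 19, B 3, C 11, D 12. B eliminated.
Round 2: A 22, C 11, D 12. C eliminated.
Round 3: A 22, D 23. D has a majority (≥23).

D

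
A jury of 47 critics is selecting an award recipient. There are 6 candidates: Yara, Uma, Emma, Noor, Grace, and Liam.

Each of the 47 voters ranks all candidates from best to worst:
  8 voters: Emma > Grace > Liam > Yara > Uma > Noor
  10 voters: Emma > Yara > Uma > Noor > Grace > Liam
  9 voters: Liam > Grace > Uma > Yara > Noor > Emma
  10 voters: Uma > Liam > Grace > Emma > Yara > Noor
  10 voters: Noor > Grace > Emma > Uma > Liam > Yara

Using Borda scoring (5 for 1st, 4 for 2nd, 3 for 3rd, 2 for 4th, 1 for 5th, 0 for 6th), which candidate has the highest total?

Grace

Yara: 8×2 + 10×4 + 9×2 + 10×1 + 10×0 = 84
Uma: 8×1 + 10×3 + 9×3 + 10×5 + 10×2 = 135
Emma: 8×5 + 10×5 + 9×0 + 10×2 + 10×3 = 140
Noor: 8×0 + 10×2 + 9×1 + 10×0 + 10×5 = 79
Grace: 8×4 + 10×1 + 9×4 + 10×3 + 10×4 = 148
Liam: 8×3 + 10×0 + 9×5 + 10×4 + 10×1 = 119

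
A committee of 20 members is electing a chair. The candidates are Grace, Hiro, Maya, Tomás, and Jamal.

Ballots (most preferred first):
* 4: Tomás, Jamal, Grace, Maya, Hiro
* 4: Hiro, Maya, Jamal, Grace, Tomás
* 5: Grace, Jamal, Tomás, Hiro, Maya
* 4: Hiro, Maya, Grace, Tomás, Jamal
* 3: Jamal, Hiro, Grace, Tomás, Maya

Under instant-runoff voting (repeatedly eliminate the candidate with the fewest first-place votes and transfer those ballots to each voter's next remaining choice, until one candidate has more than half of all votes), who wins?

Hiro

Round 1: Grace 5, Hiro 8, Maya 0, Tomás 4, Jamal 3. Maya eliminated.
Round 2: Grace 5, Hiro 8, Tomás 4, Jamal 3. Jamal eliminated.
Round 3: Grace 5, Hiro 11, Tomás 4. Hiro has a majority (≥11).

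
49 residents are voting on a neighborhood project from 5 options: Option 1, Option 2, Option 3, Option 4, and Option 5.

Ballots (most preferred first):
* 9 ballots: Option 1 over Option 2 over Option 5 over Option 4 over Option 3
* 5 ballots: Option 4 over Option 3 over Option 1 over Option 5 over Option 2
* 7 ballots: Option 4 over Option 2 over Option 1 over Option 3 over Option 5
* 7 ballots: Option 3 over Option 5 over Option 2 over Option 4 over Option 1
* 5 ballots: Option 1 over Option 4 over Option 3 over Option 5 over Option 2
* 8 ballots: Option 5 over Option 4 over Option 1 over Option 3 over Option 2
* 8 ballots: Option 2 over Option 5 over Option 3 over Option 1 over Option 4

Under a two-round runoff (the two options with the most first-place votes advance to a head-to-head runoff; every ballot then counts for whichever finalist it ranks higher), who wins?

Round 1 first-place votes: Option 1 14, Option 2 8, Option 3 7, Option 4 12, Option 5 8. Option 1 and Option 4 advance.
Runoff: Option 1 is ranked above Option 4 on 22 ballots, Option 4 above Option 1 on 27.

Option 4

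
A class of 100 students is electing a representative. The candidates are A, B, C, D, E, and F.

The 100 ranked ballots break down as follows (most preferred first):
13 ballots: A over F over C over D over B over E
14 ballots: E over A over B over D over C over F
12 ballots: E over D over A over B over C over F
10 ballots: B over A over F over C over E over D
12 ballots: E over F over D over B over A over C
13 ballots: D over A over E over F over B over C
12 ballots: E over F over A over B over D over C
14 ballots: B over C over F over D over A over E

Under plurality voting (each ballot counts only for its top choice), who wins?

First-place votes: A 13, B 24, C 0, D 13, E 50, F 0.

E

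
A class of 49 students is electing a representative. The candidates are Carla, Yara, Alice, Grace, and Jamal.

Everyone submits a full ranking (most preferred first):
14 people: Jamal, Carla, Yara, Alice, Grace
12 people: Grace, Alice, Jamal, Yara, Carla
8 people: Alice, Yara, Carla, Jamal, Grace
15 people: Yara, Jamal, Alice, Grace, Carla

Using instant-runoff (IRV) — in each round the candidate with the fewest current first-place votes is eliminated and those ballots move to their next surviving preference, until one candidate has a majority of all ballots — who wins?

Jamal

Round 1: Carla 0, Yara 15, Alice 8, Grace 12, Jamal 14. Carla eliminated.
Round 2: Yara 15, Alice 8, Grace 12, Jamal 14. Alice eliminated.
Round 3: Yara 23, Grace 12, Jamal 14. Grace eliminated.
Round 4: Yara 23, Jamal 26. Jamal has a majority (≥25).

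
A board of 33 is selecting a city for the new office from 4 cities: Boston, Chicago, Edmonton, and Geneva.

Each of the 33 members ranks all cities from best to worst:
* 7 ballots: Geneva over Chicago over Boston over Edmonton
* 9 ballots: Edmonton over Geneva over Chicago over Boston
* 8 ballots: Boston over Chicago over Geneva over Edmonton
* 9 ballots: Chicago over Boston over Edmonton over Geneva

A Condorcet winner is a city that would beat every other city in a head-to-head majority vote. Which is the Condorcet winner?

Chicago vs Boston: 25–8
Chicago vs Edmonton: 24–9
Chicago vs Geneva: 17–16
Chicago beats every other city.

Chicago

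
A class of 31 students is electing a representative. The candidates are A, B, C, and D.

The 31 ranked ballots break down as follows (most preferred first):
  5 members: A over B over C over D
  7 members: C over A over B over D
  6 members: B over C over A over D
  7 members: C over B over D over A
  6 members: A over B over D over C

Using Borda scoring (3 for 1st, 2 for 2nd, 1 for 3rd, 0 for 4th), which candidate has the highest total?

A: 5×3 + 7×2 + 6×1 + 7×0 + 6×3 = 53
B: 5×2 + 7×1 + 6×3 + 7×2 + 6×2 = 61
C: 5×1 + 7×3 + 6×2 + 7×3 + 6×0 = 59
D: 5×0 + 7×0 + 6×0 + 7×1 + 6×1 = 13

B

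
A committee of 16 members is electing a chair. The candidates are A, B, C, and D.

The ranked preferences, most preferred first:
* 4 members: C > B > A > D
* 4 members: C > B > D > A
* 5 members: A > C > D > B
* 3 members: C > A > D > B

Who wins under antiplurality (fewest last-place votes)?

Last-place votes: A 4, B 8, C 0, D 4.

C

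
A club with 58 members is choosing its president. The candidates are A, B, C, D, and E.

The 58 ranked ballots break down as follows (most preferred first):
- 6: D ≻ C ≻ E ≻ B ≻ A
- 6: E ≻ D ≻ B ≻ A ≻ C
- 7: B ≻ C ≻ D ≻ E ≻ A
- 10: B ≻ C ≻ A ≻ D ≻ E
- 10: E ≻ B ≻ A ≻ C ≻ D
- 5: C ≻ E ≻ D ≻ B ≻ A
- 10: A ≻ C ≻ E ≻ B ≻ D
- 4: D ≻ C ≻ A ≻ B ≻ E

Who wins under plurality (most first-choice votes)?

First-place votes: A 10, B 17, C 5, D 10, E 16.

B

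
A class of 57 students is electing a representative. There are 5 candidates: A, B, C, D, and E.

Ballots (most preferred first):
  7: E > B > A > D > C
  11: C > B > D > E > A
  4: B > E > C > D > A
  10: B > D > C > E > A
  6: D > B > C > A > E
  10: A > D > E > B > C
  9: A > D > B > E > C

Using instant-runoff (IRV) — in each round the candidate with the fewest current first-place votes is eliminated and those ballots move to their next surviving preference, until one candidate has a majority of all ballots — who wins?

B

Round 1: A 19, B 14, C 11, D 6, E 7. D eliminated.
Round 2: A 19, B 20, C 11, E 7. E eliminated.
Round 3: A 19, B 27, C 11. C eliminated.
Round 4: A 19, B 38. B has a majority (≥29).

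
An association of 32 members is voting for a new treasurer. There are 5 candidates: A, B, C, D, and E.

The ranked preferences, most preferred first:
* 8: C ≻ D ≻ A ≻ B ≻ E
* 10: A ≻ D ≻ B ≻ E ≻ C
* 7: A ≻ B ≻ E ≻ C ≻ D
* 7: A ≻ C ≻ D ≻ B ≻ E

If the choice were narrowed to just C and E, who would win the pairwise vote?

C is ranked above E on 15 ballots; E above C on 17.

E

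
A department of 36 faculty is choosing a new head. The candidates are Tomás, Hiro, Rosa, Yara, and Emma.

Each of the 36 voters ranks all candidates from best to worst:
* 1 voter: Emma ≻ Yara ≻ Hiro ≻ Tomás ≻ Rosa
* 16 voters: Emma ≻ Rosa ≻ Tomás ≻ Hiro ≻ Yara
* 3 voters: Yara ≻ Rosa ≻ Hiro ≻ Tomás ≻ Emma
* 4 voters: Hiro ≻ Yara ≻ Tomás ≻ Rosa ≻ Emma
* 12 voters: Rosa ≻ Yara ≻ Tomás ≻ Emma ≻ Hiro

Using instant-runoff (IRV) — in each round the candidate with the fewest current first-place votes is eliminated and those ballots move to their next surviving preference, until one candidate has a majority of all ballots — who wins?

Rosa

Round 1: Tomás 0, Hiro 4, Rosa 12, Yara 3, Emma 17. Tomás eliminated.
Round 2: Hiro 4, Rosa 12, Yara 3, Emma 17. Yara eliminated.
Round 3: Hiro 4, Rosa 15, Emma 17. Hiro eliminated.
Round 4: Rosa 19, Emma 17. Rosa has a majority (≥19).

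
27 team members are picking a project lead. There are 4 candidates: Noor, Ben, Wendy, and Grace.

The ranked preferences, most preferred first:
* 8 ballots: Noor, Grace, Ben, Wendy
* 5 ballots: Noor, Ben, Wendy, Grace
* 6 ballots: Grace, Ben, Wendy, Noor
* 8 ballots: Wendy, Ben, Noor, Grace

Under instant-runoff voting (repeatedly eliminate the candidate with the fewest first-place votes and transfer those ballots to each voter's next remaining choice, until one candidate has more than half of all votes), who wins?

Wendy

Round 1: Noor 13, Ben 0, Wendy 8, Grace 6. Ben eliminated.
Round 2: Noor 13, Wendy 8, Grace 6. Grace eliminated.
Round 3: Noor 13, Wendy 14. Wendy has a majority (≥14).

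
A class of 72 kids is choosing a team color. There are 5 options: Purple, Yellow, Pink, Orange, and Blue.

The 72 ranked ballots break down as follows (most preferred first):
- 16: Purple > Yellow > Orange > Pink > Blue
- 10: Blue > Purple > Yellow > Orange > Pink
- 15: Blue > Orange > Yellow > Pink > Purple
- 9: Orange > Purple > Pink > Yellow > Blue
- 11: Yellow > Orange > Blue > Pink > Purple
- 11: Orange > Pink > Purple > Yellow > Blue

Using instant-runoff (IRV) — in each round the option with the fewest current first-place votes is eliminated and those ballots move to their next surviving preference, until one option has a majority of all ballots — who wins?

Orange

Round 1: Purple 16, Yellow 11, Pink 0, Orange 20, Blue 25. Pink eliminated.
Round 2: Purple 16, Yellow 11, Orange 20, Blue 25. Yellow eliminated.
Round 3: Purple 16, Orange 31, Blue 25. Purple eliminated.
Round 4: Orange 47, Blue 25. Orange has a majority (≥37).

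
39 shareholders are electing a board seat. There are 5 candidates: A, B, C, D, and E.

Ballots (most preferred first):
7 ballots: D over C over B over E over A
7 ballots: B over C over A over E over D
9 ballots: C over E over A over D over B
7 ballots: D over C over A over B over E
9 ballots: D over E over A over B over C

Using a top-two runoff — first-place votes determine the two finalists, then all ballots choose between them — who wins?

Round 1 first-place votes: A 0, B 7, C 9, D 23, E 0. D and C advance.
Runoff: D is ranked above C on 23 ballots, C above D on 16.

D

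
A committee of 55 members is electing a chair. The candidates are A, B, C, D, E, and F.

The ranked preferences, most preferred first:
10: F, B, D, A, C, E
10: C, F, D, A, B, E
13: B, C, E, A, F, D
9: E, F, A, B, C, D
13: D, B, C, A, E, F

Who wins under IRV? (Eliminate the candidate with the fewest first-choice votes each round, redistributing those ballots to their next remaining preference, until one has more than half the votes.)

F

Round 1: A 0, B 13, C 10, D 13, E 9, F 10. A eliminated.
Round 2: B 13, C 10, D 13, E 9, F 10. E eliminated.
Round 3: B 13, C 10, D 13, F 19. C eliminated.
Round 4: B 13, D 13, F 29. F has a majority (≥28).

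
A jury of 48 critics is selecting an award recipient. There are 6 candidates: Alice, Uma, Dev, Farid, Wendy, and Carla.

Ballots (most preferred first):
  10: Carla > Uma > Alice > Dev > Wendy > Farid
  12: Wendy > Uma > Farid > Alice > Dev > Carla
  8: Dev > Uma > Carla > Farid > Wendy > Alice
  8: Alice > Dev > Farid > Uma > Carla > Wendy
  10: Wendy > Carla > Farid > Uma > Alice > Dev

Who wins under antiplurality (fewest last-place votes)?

Uma

Last-place votes: Alice 8, Uma 0, Dev 10, Farid 10, Wendy 8, Carla 12.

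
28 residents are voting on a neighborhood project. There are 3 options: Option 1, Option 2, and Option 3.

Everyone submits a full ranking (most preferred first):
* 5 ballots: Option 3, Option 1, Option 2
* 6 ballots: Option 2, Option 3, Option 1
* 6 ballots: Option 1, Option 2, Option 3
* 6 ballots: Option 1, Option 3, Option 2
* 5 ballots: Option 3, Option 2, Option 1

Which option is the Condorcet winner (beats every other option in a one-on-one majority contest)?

Option 3

Option 3 vs Option 1: 16–12
Option 3 vs Option 2: 16–12
Option 3 beats every other option.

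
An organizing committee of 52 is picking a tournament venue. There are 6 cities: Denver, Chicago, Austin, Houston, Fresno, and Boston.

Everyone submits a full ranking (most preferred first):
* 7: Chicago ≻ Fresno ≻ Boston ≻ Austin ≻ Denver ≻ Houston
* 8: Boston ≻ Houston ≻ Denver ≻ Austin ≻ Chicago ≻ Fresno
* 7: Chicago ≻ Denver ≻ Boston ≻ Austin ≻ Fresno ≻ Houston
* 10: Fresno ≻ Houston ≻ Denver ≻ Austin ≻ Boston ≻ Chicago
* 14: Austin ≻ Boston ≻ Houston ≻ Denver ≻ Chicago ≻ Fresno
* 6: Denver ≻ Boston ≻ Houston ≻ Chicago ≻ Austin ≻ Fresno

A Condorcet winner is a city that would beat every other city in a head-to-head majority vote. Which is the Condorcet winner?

Boston

Boston vs Denver: 29–23
Boston vs Chicago: 38–14
Boston vs Austin: 28–24
Boston vs Houston: 42–10
Boston vs Fresno: 35–17
Boston beats every other city.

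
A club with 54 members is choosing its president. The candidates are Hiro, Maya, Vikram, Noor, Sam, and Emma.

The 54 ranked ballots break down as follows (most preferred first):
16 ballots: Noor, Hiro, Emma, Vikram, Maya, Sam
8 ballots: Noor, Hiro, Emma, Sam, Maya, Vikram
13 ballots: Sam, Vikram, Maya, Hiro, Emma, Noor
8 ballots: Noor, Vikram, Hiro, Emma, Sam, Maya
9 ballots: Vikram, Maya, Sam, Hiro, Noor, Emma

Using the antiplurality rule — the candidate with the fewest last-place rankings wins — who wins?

Last-place votes: Hiro 0, Maya 8, Vikram 8, Noor 13, Sam 16, Emma 9.

Hiro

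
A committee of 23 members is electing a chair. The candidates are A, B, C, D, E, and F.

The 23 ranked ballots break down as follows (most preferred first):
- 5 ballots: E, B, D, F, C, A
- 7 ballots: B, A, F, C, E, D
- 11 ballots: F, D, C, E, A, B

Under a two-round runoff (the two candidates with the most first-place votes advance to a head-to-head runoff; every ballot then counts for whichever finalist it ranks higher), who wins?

Round 1 first-place votes: A 0, B 7, C 0, D 0, E 5, F 11. F and B advance.
Runoff: F is ranked above B on 11 ballots, B above F on 12.

B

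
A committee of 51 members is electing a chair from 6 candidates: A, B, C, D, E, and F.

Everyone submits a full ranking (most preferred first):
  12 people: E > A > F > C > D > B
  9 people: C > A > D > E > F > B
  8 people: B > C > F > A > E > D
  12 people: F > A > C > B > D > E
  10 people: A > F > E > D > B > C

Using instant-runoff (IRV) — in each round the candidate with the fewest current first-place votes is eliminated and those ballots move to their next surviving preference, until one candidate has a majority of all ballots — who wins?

F

Round 1: A 10, B 8, C 9, D 0, E 12, F 12. D eliminated.
Round 2: A 10, B 8, C 9, E 12, F 12. B eliminated.
Round 3: A 10, C 17, E 12, F 12. A eliminated.
Round 4: C 17, E 12, F 22. E eliminated.
Round 5: C 17, F 34. F has a majority (≥26).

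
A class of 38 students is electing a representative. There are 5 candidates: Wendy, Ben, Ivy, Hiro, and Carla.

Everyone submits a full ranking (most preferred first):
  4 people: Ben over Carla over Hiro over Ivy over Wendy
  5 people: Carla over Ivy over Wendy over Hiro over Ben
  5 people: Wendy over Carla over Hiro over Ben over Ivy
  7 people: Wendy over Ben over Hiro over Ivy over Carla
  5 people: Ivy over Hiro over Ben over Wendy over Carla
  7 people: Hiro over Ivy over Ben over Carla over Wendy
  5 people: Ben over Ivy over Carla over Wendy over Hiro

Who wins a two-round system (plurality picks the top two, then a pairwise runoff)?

Ben

Round 1 first-place votes: Wendy 12, Ben 9, Ivy 5, Hiro 7, Carla 5. Wendy and Ben advance.
Runoff: Wendy is ranked above Ben on 17 ballots, Ben above Wendy on 21.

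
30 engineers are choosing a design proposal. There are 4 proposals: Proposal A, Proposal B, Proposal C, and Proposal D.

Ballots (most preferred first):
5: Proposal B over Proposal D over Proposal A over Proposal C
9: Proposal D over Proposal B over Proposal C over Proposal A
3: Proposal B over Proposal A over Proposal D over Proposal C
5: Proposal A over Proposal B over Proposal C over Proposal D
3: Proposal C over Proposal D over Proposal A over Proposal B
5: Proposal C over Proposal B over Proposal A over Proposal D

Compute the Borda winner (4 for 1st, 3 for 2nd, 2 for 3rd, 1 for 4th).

Proposal A: 5×2 + 9×1 + 3×3 + 5×4 + 3×2 + 5×2 = 64
Proposal B: 5×4 + 9×3 + 3×4 + 5×3 + 3×1 + 5×3 = 92
Proposal C: 5×1 + 9×2 + 3×1 + 5×2 + 3×4 + 5×4 = 68
Proposal D: 5×3 + 9×4 + 3×2 + 5×1 + 3×3 + 5×1 = 76

Proposal B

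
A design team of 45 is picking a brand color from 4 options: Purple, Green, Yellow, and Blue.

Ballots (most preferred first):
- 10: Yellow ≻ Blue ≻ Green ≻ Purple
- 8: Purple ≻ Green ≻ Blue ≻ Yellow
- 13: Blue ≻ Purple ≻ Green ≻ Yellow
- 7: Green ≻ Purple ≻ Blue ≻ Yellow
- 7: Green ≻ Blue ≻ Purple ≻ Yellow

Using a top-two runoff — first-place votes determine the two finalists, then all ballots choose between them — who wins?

Blue

Round 1 first-place votes: Purple 8, Green 14, Yellow 10, Blue 13. Green and Blue advance.
Runoff: Green is ranked above Blue on 22 ballots, Blue above Green on 23.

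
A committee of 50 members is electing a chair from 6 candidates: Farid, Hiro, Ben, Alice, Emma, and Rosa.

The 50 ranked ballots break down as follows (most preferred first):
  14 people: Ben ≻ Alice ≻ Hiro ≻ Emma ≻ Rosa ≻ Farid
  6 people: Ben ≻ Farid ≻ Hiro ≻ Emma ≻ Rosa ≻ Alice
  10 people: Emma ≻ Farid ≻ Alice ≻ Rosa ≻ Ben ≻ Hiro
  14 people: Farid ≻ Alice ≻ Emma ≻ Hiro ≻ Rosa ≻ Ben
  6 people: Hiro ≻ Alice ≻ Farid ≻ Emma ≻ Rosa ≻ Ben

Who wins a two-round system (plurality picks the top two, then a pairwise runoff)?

Round 1 first-place votes: Farid 14, Hiro 6, Ben 20, Alice 0, Emma 10, Rosa 0. Ben and Farid advance.
Runoff: Ben is ranked above Farid on 20 ballots, Farid above Ben on 30.

Farid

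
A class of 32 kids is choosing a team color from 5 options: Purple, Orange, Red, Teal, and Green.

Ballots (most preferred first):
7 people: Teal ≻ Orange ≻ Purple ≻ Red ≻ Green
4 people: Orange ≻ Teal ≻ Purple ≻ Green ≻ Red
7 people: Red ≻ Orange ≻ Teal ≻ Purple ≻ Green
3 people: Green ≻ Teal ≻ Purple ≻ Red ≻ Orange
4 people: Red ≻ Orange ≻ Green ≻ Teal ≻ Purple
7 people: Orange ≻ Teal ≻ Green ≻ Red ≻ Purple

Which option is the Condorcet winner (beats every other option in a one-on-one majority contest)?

Orange vs Purple: 29–3
Orange vs Red: 18–14
Orange vs Teal: 22–10
Orange vs Green: 29–3
Orange beats every other option.

Orange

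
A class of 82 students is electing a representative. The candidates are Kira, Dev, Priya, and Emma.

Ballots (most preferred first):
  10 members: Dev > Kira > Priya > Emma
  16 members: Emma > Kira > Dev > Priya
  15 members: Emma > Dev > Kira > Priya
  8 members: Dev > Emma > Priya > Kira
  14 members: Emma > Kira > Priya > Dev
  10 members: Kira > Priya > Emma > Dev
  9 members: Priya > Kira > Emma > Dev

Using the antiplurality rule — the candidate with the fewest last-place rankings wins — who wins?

Last-place votes: Kira 8, Dev 33, Priya 31, Emma 10.

Kira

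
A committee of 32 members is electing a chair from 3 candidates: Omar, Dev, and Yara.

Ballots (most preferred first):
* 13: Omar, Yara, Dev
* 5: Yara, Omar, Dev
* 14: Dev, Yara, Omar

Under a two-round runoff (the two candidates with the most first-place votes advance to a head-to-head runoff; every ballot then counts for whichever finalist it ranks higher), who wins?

Omar

Round 1 first-place votes: Omar 13, Dev 14, Yara 5. Dev and Omar advance.
Runoff: Dev is ranked above Omar on 14 ballots, Omar above Dev on 18.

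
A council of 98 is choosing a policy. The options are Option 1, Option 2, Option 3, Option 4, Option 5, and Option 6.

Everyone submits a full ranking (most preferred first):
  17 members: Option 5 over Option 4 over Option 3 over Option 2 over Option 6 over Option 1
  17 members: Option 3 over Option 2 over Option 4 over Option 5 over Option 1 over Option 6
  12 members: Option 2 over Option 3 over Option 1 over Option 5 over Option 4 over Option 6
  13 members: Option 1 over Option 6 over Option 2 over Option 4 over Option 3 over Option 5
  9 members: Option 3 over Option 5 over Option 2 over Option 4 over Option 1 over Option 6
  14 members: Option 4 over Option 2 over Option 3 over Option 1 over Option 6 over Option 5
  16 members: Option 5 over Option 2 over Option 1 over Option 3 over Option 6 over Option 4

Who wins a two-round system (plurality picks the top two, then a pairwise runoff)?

Round 1 first-place votes: Option 1 13, Option 2 12, Option 3 26, Option 4 14, Option 5 33, Option 6 0. Option 5 and Option 3 advance.
Runoff: Option 5 is ranked above Option 3 on 33 ballots, Option 3 above Option 5 on 65.

Option 3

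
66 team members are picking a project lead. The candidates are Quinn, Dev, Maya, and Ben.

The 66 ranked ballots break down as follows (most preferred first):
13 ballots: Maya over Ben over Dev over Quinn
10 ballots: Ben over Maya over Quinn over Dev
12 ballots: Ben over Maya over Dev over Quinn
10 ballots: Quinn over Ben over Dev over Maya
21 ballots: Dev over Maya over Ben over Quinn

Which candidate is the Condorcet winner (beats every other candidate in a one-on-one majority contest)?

Maya

Maya vs Quinn: 56–10
Maya vs Dev: 35–31
Maya vs Ben: 34–32
Maya beats every other candidate.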